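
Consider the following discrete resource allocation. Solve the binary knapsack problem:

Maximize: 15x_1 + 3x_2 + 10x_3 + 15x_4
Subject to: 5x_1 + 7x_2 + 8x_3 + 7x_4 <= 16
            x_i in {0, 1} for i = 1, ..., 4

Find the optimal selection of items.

Items: item 1 (v=15, w=5), item 2 (v=3, w=7), item 3 (v=10, w=8), item 4 (v=15, w=7)
Capacity: 16
Checking all 16 subsets (w = total weight, v = total value):
  {}: w = 0, v = 0
  {1}: w = 5, v = 15
  {2}: w = 7, v = 3
  {3}: w = 8, v = 10
  {4}: w = 7, v = 15
  {1, 2}: w = 12, v = 18
  {1, 3}: w = 13, v = 25
  {1, 4}: w = 12, v = 30
  {2, 3}: w = 15, v = 13
  {2, 4}: w = 14, v = 18
  {3, 4}: w = 15, v = 25
  {1, 2, 3}: w = 20 > 16, infeasible
  {1, 2, 4}: w = 19 > 16, infeasible
  {1, 3, 4}: w = 20 > 16, infeasible
  {2, 3, 4}: w = 22 > 16, infeasible
  {1, 2, 3, 4}: w = 27 > 16, infeasible
Best feasible subset: items [1, 4]
Total weight: 12 <= 16, total value: 30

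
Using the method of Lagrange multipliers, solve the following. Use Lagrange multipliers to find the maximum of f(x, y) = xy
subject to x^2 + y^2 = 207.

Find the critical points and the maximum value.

Lagrange conditions: y = 2*lambda*x and x = 2*lambda*y
If x = 0 then y = 0, violating the constraint, so x, y != 0.
Dividing: y/x = x/y => x^2 = y^2 => y = x or y = -x
Constraint: 2x^2 = 207 => x^2 = 207/2 => x = +/-sqrt(207/2)
Critical points: (sqrt(207/2), sqrt(207/2)), (-sqrt(207/2), -sqrt(207/2)), (sqrt(207/2), -sqrt(207/2)), (-sqrt(207/2), sqrt(207/2))
  y = x:  xy = x^2 = 207/2  at (sqrt(207/2), sqrt(207/2)) and (-sqrt(207/2), -sqrt(207/2))
  y = -x: xy = -x^2 = -207/2 at (sqrt(207/2), -sqrt(207/2)) and (-sqrt(207/2), sqrt(207/2))
Maximum xy = 207/2 at (sqrt(207/2), sqrt(207/2)) and (-sqrt(207/2), -sqrt(207/2))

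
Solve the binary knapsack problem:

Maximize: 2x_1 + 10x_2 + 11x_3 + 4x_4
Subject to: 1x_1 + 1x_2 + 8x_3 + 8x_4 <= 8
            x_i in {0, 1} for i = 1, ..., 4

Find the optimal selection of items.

Items: item 1 (v=2, w=1), item 2 (v=10, w=1), item 3 (v=11, w=8), item 4 (v=4, w=8)
Capacity: 8
Checking all 16 subsets (w = total weight, v = total value):
  {}: w = 0, v = 0
  {1}: w = 1, v = 2
  {2}: w = 1, v = 10
  {3}: w = 8, v = 11
  {4}: w = 8, v = 4
  {1, 2}: w = 2, v = 12
  {1, 3}: w = 9 > 8, infeasible
  {1, 4}: w = 9 > 8, infeasible
  {2, 3}: w = 9 > 8, infeasible
  {2, 4}: w = 9 > 8, infeasible
  {3, 4}: w = 16 > 8, infeasible
  {1, 2, 3}: w = 10 > 8, infeasible
  {1, 2, 4}: w = 10 > 8, infeasible
  {1, 3, 4}: w = 17 > 8, infeasible
  {2, 3, 4}: w = 17 > 8, infeasible
  {1, 2, 3, 4}: w = 18 > 8, infeasible
Best feasible subset: items [1, 2]
Total weight: 2 <= 8, total value: 12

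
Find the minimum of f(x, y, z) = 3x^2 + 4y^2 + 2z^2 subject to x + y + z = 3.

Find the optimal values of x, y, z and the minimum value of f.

Using Lagrange multipliers on f = 3x^2 + 4y^2 + 2z^2 with constraint x + y + z = 3:
Conditions: 2*3*x = lambda, 2*4*y = lambda, 2*2*z = lambda
So x = lambda/6, y = lambda/8, z = lambda/4
Substituting into constraint: lambda * (13/24) = 3
lambda = 72/13
x = 12/13, y = 9/13, z = 18/13
Minimum value = 108/13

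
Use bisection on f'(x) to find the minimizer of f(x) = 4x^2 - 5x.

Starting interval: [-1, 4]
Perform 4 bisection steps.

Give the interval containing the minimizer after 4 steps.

Finding critical point of f(x) = 4x^2 - 5x using bisection on f'(x) = 8x + -5.
f'(x) = 0 when x = 5/8.
Starting interval: [-1, 4]
Step 1: mid = 3/2, f'(mid) = 7, new interval = [-1, 3/2]
Step 2: mid = 1/4, f'(mid) = -3, new interval = [1/4, 3/2]
Step 3: mid = 7/8, f'(mid) = 2, new interval = [1/4, 7/8]
Step 4: mid = 9/16, f'(mid) = -1/2, new interval = [9/16, 7/8]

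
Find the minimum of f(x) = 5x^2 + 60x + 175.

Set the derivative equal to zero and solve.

f(x) = 5x^2 + 60x + 175
f'(x) = 10x + (60) = 0
x = -60/10 = -6
f(-6) = -5
Since f''(x) = 10 > 0, this is a minimum.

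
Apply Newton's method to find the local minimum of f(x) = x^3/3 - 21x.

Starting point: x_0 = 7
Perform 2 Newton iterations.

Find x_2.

f(x) = x^3/3 - 21x
f'(x) = x^2 - 21, f''(x) = 2x
Newton update: x_{n+1} = x_n - (x_n^2 - 21)/(2*x_n)
Step 1: x_0 = 7, f'=28, f''=14, x_1 = 5
Step 2: x_1 = 5, f'=4, f''=10, x_2 = 23/5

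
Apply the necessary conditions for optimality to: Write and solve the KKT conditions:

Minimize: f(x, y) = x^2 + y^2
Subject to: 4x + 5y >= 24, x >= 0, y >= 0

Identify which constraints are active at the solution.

KKT conditions for min x^2 + y^2 s.t. 4x + 5y >= 24, x >= 0, y >= 0:
Stationarity: 2x = mu*4 + mu_x, 2y = mu*5 + mu_y, with mu, mu_x, mu_y >= 0
Complementary slackness: mu*(4x + 5y - 24) = 0, mu_x*x = 0, mu_y*y = 0
(0, 0) is infeasible (4*0 + 5*0 < 24), so if mu = 0 stationarity would force x = mu_x/2 >= 0, y = mu_y/2 >= 0 with mu_x*x = mu_y*y = 0, i.e. x = y = 0: contradiction. Hence mu > 0 and 4x + 5y = 24 is active.
Try x > 0, y > 0 (so mu_x = mu_y = 0): x = 4*mu/2, y = 5*mu/2
Substitute: 4*(4*mu/2) + 5*(5*mu/2) = 24
  mu*41/2 = 24 => mu = 48/41
x* = 96/41 > 0, y* = 120/41 > 0, consistent with mu_x = mu_y = 0.
f is convex and the constraints are linear, so this KKT point is the global minimum.
f* = 576/41
Active constraints: 4x + 5y >= 24 (holds with equality, mu = 48/41 > 0); x >= 0 and y >= 0 are inactive (mu_x = mu_y = 0).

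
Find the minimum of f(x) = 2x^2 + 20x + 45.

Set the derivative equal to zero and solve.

f(x) = 2x^2 + 20x + 45
f'(x) = 4x + (20) = 0
x = -20/4 = -5
f(-5) = -5
Since f''(x) = 4 > 0, this is a minimum.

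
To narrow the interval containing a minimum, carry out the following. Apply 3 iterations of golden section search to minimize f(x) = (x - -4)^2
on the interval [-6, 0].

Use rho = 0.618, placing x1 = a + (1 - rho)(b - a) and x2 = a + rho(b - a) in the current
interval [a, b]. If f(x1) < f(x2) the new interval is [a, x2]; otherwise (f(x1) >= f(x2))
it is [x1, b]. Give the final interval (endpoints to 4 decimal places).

Golden section search for min of f(x) = (x - -4)^2 on [-6, 0].
Each step: x1 = a + (1 - rho)(b - a), x2 = a + rho(b - a); if f(x1) < f(x2) keep [a, x2], otherwise keep [x1, b].
Step 1: [-6.0000, 0.0000], x1=-3.7080 (f=0.0853), x2=-2.2920 (f=2.9173); f(x1) < f(x2) => keep [-6.0000, -2.2920]
Step 2: [-6.0000, -2.2920], x1=-4.5835 (f=0.3405), x2=-3.7085 (f=0.0850); f(x1) > f(x2) => keep [-4.5835, -2.2920]
Step 3: [-4.5835, -2.2920], x1=-3.7082 (f=0.0852), x2=-3.1674 (f=0.6933); f(x1) < f(x2) => keep [-4.5835, -3.1674]
Final interval: [-4.5835, -3.1674]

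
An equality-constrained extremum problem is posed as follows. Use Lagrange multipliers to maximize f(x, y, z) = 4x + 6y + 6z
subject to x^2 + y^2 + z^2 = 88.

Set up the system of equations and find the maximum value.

Lagrange conditions: 4 = 2*lambda*x, 6 = 2*lambda*y, 6 = 2*lambda*z
So x:4 = y:6 = z:6, i.e. x = 4t, y = 6t, z = 6t
Constraint: t^2*(4^2 + 6^2 + 6^2) = 88
  t^2 * 88 = 88  =>  t = sqrt(1)
Maximum = 4*4t + 6*6t + 6*6t = 88*sqrt(1) = 88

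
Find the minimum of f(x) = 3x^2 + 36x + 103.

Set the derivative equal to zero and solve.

f(x) = 3x^2 + 36x + 103
f'(x) = 6x + (36) = 0
x = -36/6 = -6
f(-6) = -5
Since f''(x) = 6 > 0, this is a minimum.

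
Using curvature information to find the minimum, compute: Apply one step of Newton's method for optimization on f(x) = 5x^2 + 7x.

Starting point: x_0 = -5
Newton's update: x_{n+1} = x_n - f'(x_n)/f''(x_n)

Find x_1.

f(x) = 5x^2 + 7x
f'(x) = 10x + (7), f''(x) = 10
Newton step: x_1 = x_0 - f'(x_0)/f''(x_0)
f'(-5) = -43
x_1 = -5 - -43/10 = -7/10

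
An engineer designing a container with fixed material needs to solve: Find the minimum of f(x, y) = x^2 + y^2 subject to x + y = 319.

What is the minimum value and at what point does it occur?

Substitute y = 319 - x into f(x,y) = x^2 + y^2:
g(x) = x^2 + (319 - x)^2 = 2x^2 - 638x + 101761
g'(x) = 4x - 638 = 0  =>  x = 319/2
y = 319 - 319/2 = 319/2
Minimum value = (319/2)^2 + (319/2)^2 = 101761/2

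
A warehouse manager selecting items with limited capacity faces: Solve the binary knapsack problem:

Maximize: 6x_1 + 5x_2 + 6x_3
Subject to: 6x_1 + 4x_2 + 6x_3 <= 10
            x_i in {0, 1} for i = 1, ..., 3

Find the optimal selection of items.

Items: item 1 (v=6, w=6), item 2 (v=5, w=4), item 3 (v=6, w=6)
Capacity: 10
Checking all 8 subsets (w = total weight, v = total value):
  {}: w = 0, v = 0
  {1}: w = 6, v = 6
  {2}: w = 4, v = 5
  {3}: w = 6, v = 6
  {1, 2}: w = 10, v = 11
  {1, 3}: w = 12 > 10, infeasible
  {2, 3}: w = 10, v = 11
  {1, 2, 3}: w = 16 > 10, infeasible
Best feasible subset: items [1, 2]
(The same value 11 is also attained by {2, 3}.)
Total weight: 10 <= 10, total value: 11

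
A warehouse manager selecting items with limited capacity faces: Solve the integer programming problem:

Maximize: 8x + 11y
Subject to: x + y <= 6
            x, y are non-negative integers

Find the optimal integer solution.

Objective: 8x + 11y, constraint: x + y <= 6
Coefficient of y is 11 > coefficient of x is 8, so allocate the entire budget to y.
Optimal: x = 0, y = 6, value = 66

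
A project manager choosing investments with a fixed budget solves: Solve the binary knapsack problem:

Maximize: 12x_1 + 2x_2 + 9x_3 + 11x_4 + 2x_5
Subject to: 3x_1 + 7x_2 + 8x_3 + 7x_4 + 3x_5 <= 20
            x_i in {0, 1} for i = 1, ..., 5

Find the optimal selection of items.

Items: item 1 (v=12, w=3), item 2 (v=2, w=7), item 3 (v=9, w=8), item 4 (v=11, w=7), item 5 (v=2, w=3)
Capacity: 20
Checking all 32 subsets (w = total weight, v = total value):
  {}: w = 0, v = 0
  {1}: w = 3, v = 12
  {2}: w = 7, v = 2
  {3}: w = 8, v = 9
  {4}: w = 7, v = 11
  {5}: w = 3, v = 2
  {1, 2}: w = 10, v = 14
  {1, 3}: w = 11, v = 21
  {1, 4}: w = 10, v = 23
  {1, 5}: w = 6, v = 14
  {2, 3}: w = 15, v = 11
  {2, 4}: w = 14, v = 13
  {2, 5}: w = 10, v = 4
  {3, 4}: w = 15, v = 20
  {3, 5}: w = 11, v = 11
  {4, 5}: w = 10, v = 13
  {1, 2, 3}: w = 18, v = 23
  {1, 2, 4}: w = 17, v = 25
  {1, 2, 5}: w = 13, v = 16
  {1, 3, 4}: w = 18, v = 32
  {1, 3, 5}: w = 14, v = 23
  {1, 4, 5}: w = 13, v = 25
  {2, 3, 4}: w = 22 > 20, infeasible
  {2, 3, 5}: w = 18, v = 13
  {2, 4, 5}: w = 17, v = 15
  {3, 4, 5}: w = 18, v = 22
  {1, 2, 3, 4}: w = 25 > 20, infeasible
  {1, 2, 3, 5}: w = 21 > 20, infeasible
  {1, 2, 4, 5}: w = 20, v = 27
  {1, 3, 4, 5}: w = 21 > 20, infeasible
  {2, 3, 4, 5}: w = 25 > 20, infeasible
  {1, 2, 3, 4, 5}: w = 28 > 20, infeasible
Best feasible subset: items [1, 3, 4]
Total weight: 18 <= 20, total value: 32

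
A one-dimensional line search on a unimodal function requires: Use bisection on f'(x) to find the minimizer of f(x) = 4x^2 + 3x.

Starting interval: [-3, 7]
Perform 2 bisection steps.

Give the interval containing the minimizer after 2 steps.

Finding critical point of f(x) = 4x^2 + 3x using bisection on f'(x) = 8x + 3.
f'(x) = 0 when x = -3/8.
Starting interval: [-3, 7]
Step 1: mid = 2, f'(mid) = 19, new interval = [-3, 2]
Step 2: mid = -1/2, f'(mid) = -1, new interval = [-1/2, 2]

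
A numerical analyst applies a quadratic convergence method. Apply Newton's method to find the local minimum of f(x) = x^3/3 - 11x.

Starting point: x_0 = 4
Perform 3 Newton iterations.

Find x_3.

f(x) = x^3/3 - 11x
f'(x) = x^2 - 11, f''(x) = 2x
Newton update: x_{n+1} = x_n - (x_n^2 - 11)/(2*x_n)
Step 1: x_0 = 4, f'=5, f''=8, x_1 = 27/8
Step 2: x_1 = 27/8, f'=25/64, f''=27/4, x_2 = 1433/432
Step 3: x_2 = 1433/432, f'=625/186624, f''=1433/216, x_3 = 4106353/1238112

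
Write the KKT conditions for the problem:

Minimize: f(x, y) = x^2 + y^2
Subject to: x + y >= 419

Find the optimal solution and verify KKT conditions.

KKT conditions for min x^2 + y^2 s.t. x + y >= 419:
Stationarity: 2x = mu, 2y = mu
So x = y = mu/2.
Complementary slackness: mu*(x + y - 419) = 0
Primal feasibility: x + y >= 419; dual feasibility: mu >= 0
If mu = 0 then x = y = 0, but 0 + 0 < 419 is infeasible, so the constraint is active.
Constraint active: x + y = 2*(mu/2) = 419 => mu = 419
x = y = 419/2, f = 175561/2
Verify: stationarity 2*(419/2) = 419 = mu; primal 419/2 + 419/2 = 419 >= 419; dual mu = 419 >= 0; complementary slackness 419*(419 - 419) = 0. All KKT conditions hold.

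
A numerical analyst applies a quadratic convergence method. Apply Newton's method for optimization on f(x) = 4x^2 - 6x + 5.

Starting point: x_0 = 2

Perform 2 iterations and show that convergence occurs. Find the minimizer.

f(x) = 4x^2 - 6x + 5, f'(x) = 8x + (-6), f''(x) = 8
Step 1: f'(2) = 10, x_1 = 2 - 10/8 = 3/4
Step 2: f'(3/4) = 0, x_2 = 3/4 (converged)
Newton's method converges in 1 step for quadratics.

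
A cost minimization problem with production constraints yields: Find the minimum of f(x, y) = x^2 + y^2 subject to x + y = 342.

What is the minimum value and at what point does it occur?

Substitute y = 342 - x into f(x,y) = x^2 + y^2:
g(x) = x^2 + (342 - x)^2 = 2x^2 - 684x + 116964
g'(x) = 4x - 684 = 0  =>  x = 171
y = 342 - 171 = 171
Minimum value = 171^2 + 171^2 = 58482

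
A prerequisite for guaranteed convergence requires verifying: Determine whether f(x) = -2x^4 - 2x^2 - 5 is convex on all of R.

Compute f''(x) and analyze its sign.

f(x) = -2x^4 - 2x^2 - 5
f'(x) = -8x^3 + -4x
f''(x) = -24x^2 + -4
f''(x) = -24x^2 + -4 <= -4 < 0 for all x
Therefore, f is concave on R.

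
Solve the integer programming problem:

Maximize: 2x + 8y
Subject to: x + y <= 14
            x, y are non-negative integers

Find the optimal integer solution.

Objective: 2x + 8y, constraint: x + y <= 14
Coefficient of y is 8 > coefficient of x is 2, so allocate the entire budget to y.
Optimal: x = 0, y = 14, value = 112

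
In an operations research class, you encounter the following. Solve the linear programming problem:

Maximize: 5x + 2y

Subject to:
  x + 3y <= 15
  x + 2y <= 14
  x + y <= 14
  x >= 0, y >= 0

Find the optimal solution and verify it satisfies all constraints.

Feasible vertices: (0, 0), (0, 5), (12, 1), (14, 0)
Objective 5x + 2y at each vertex:
  (0, 0): 0
  (0, 5): 10
  (12, 1): 62
  (14, 0): 70
Maximum is 70 at (14, 0).
Verify constraints at (x, y) = (14, 0):
  1*14 + 3*0 = 14 <= 15
  1*14 + 2*0 = 14 <= 14 (active)
  1*14 + 1*0 = 14 <= 14 (active)
  x = 14 >= 0, y = 0 >= 0. All constraints satisfied.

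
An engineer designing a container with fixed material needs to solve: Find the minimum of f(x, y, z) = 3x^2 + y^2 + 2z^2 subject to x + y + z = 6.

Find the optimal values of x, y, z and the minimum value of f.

Using Lagrange multipliers on f = 3x^2 + y^2 + 2z^2 with constraint x + y + z = 6:
Conditions: 2*3*x = lambda, 2*1*y = lambda, 2*2*z = lambda
So x = lambda/6, y = lambda/2, z = lambda/4
Substituting into constraint: lambda * (11/12) = 6
lambda = 72/11
x = 12/11, y = 36/11, z = 18/11
Minimum value = 216/11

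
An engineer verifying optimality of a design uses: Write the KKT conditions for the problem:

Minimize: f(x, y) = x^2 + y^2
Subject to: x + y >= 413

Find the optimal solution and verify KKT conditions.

KKT conditions for min x^2 + y^2 s.t. x + y >= 413:
Stationarity: 2x = mu, 2y = mu
So x = y = mu/2.
Complementary slackness: mu*(x + y - 413) = 0
Primal feasibility: x + y >= 413; dual feasibility: mu >= 0
If mu = 0 then x = y = 0, but 0 + 0 < 413 is infeasible, so the constraint is active.
Constraint active: x + y = 2*(mu/2) = 413 => mu = 413
x = y = 413/2, f = 170569/2
Verify: stationarity 2*(413/2) = 413 = mu; primal 413/2 + 413/2 = 413 >= 413; dual mu = 413 >= 0; complementary slackness 413*(413 - 413) = 0. All KKT conditions hold.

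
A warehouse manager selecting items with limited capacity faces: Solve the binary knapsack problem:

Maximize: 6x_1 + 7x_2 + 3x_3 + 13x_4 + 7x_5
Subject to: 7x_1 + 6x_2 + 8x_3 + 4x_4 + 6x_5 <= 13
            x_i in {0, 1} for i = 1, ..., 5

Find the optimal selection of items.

Items: item 1 (v=6, w=7), item 2 (v=7, w=6), item 3 (v=3, w=8), item 4 (v=13, w=4), item 5 (v=7, w=6)
Capacity: 13
Checking all 32 subsets (w = total weight, v = total value):
  {}: w = 0, v = 0
  {1}: w = 7, v = 6
  {2}: w = 6, v = 7
  {3}: w = 8, v = 3
  {4}: w = 4, v = 13
  {5}: w = 6, v = 7
  {1, 2}: w = 13, v = 13
  {1, 3}: w = 15 > 13, infeasible
  {1, 4}: w = 11, v = 19
  {1, 5}: w = 13, v = 13
  {2, 3}: w = 14 > 13, infeasible
  {2, 4}: w = 10, v = 20
  {2, 5}: w = 12, v = 14
  {3, 4}: w = 12, v = 16
  {3, 5}: w = 14 > 13, infeasible
  {4, 5}: w = 10, v = 20
  {1, 2, 3}: w = 21 > 13, infeasible
  {1, 2, 4}: w = 17 > 13, infeasible
  {1, 2, 5}: w = 19 > 13, infeasible
  {1, 3, 4}: w = 19 > 13, infeasible
  {1, 3, 5}: w = 21 > 13, infeasible
  {1, 4, 5}: w = 17 > 13, infeasible
  {2, 3, 4}: w = 18 > 13, infeasible
  {2, 3, 5}: w = 20 > 13, infeasible
  {2, 4, 5}: w = 16 > 13, infeasible
  {3, 4, 5}: w = 18 > 13, infeasible
  {1, 2, 3, 4}: w = 25 > 13, infeasible
  {1, 2, 3, 5}: w = 27 > 13, infeasible
  {1, 2, 4, 5}: w = 23 > 13, infeasible
  {1, 3, 4, 5}: w = 25 > 13, infeasible
  {2, 3, 4, 5}: w = 24 > 13, infeasible
  {1, 2, 3, 4, 5}: w = 31 > 13, infeasible
Best feasible subset: items [2, 4]
(The same value 20 is also attained by {4, 5}.)
Total weight: 10 <= 13, total value: 20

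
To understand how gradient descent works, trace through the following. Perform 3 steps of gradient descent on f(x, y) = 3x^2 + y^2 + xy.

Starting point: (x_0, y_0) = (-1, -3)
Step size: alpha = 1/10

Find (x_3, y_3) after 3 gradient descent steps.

f(x,y) = 3x^2 + y^2 + xy
grad_x = 6x + 1y, grad_y = 2y + 1x
Step 1: grad = (-9, -7), (-1/10, -23/10)
Step 2: grad = (-29/10, -47/10), (19/100, -183/100)
Step 3: grad = (-69/100, -347/100), (259/1000, -1483/1000)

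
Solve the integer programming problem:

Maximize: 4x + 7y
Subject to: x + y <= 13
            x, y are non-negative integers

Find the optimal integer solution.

Objective: 4x + 7y, constraint: x + y <= 13
Coefficient of y is 7 > coefficient of x is 4, so allocate the entire budget to y.
Optimal: x = 0, y = 13, value = 91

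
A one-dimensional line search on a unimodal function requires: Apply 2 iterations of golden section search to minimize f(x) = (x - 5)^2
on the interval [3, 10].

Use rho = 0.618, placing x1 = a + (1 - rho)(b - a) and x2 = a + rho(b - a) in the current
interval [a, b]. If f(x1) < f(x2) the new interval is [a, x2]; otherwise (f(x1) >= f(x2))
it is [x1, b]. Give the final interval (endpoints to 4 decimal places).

Golden section search for min of f(x) = (x - 5)^2 on [3, 10].
Each step: x1 = a + (1 - rho)(b - a), x2 = a + rho(b - a); if f(x1) < f(x2) keep [a, x2], otherwise keep [x1, b].
Step 1: [3.0000, 10.0000], x1=5.6740 (f=0.4543), x2=7.3260 (f=5.4103); f(x1) < f(x2) => keep [3.0000, 7.3260]
Step 2: [3.0000, 7.3260], x1=4.6525 (f=0.1207), x2=5.6735 (f=0.4536); f(x1) < f(x2) => keep [3.0000, 5.6735]
Final interval: [3.0000, 5.6735]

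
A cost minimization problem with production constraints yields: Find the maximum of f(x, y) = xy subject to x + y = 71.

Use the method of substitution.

Substitute y = 71 - x into f(x,y) = xy:
g(x) = x(71 - x) = 71x - x^2
g'(x) = 71 - 2x = 0  =>  x = 71/2
y = 71 - 71/2 = 71/2
Maximum value = (71/2) * (71/2) = 5041/4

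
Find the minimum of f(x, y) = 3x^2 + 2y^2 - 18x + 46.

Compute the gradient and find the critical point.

f(x,y) = 3x^2 + 2y^2 - 18x + 46
df/dx = 6x + (-18) = 0  =>  x = 3
df/dy = 4y + (0) = 0  =>  y = 0
f(3, 0) = 3*(3)^2 + 2*(0)^2 + -18*(3) + 46 = 19
Hessian is diagonal with entries 6, 4 > 0, so this is a minimum.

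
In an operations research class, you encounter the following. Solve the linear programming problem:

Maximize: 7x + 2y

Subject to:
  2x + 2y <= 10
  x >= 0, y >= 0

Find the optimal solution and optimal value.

The feasible region has vertices at [(0, 0), (5, 0), (0, 5)].
Checking objective 7x + 2y at each vertex:
  (0, 0): 7*0 + 2*0 = 0
  (5, 0): 7*5 + 2*0 = 35
  (0, 5): 7*0 + 2*5 = 10
Maximum is 35 at (5, 0).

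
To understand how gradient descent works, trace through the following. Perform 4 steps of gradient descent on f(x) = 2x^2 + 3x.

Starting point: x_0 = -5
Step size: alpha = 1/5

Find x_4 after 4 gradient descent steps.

f(x) = 2x^2 + 3x, f'(x) = 4x + (3)
Step 1: f'(-5) = -17, x_1 = -5 - 1/5 * -17 = -8/5
Step 2: f'(-8/5) = -17/5, x_2 = -8/5 - 1/5 * -17/5 = -23/25
Step 3: f'(-23/25) = -17/25, x_3 = -23/25 - 1/5 * -17/25 = -98/125
Step 4: f'(-98/125) = -17/125, x_4 = -98/125 - 1/5 * -17/125 = -473/625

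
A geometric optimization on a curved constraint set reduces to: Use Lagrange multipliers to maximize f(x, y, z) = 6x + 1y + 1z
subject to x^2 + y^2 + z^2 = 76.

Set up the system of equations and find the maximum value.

Lagrange conditions: 6 = 2*lambda*x, 1 = 2*lambda*y, 1 = 2*lambda*z
So x:6 = y:1 = z:1, i.e. x = 6t, y = 1t, z = 1t
Constraint: t^2*(6^2 + 1^2 + 1^2) = 76
  t^2 * 38 = 76  =>  t = sqrt(2)
Maximum = 6*6t + 1*1t + 1*1t = 38*sqrt(2) = sqrt(2888)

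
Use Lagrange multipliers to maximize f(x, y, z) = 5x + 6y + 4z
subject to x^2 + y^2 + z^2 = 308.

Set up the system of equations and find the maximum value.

Lagrange conditions: 5 = 2*lambda*x, 6 = 2*lambda*y, 4 = 2*lambda*z
So x:5 = y:6 = z:4, i.e. x = 5t, y = 6t, z = 4t
Constraint: t^2*(5^2 + 6^2 + 4^2) = 308
  t^2 * 77 = 308  =>  t = sqrt(4)
Maximum = 5*5t + 6*6t + 4*4t = 77*sqrt(4) = 154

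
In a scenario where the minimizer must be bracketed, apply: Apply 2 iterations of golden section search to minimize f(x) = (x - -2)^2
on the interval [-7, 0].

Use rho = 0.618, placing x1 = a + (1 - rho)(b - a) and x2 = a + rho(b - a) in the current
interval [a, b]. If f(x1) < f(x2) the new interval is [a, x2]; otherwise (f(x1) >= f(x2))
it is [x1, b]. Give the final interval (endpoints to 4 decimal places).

Golden section search for min of f(x) = (x - -2)^2 on [-7, 0].
Each step: x1 = a + (1 - rho)(b - a), x2 = a + rho(b - a); if f(x1) < f(x2) keep [a, x2], otherwise keep [x1, b].
Step 1: [-7.0000, 0.0000], x1=-4.3260 (f=5.4103), x2=-2.6740 (f=0.4543); f(x1) > f(x2) => keep [-4.3260, 0.0000]
Step 2: [-4.3260, 0.0000], x1=-2.6735 (f=0.4536), x2=-1.6525 (f=0.1207); f(x1) > f(x2) => keep [-2.6735, 0.0000]
Final interval: [-2.6735, 0.0000]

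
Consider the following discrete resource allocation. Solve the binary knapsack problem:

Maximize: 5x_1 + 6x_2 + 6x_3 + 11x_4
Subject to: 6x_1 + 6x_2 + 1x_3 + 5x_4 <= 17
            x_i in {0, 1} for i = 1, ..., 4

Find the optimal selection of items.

Items: item 1 (v=5, w=6), item 2 (v=6, w=6), item 3 (v=6, w=1), item 4 (v=11, w=5)
Capacity: 17
Checking all 16 subsets (w = total weight, v = total value):
  {}: w = 0, v = 0
  {1}: w = 6, v = 5
  {2}: w = 6, v = 6
  {3}: w = 1, v = 6
  {4}: w = 5, v = 11
  {1, 2}: w = 12, v = 11
  {1, 3}: w = 7, v = 11
  {1, 4}: w = 11, v = 16
  {2, 3}: w = 7, v = 12
  {2, 4}: w = 11, v = 17
  {3, 4}: w = 6, v = 17
  {1, 2, 3}: w = 13, v = 17
  {1, 2, 4}: w = 17, v = 22
  {1, 3, 4}: w = 12, v = 22
  {2, 3, 4}: w = 12, v = 23
  {1, 2, 3, 4}: w = 18 > 17, infeasible
Best feasible subset: items [2, 3, 4]
Total weight: 12 <= 17, total value: 23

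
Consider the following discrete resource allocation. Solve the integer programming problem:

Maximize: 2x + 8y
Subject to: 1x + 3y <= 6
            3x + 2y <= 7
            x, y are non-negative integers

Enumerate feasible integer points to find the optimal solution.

Constraint 1: 1x + 3y <= 6
Constraint 2: 3x + 2y <= 7
Feasible x range (need y >= 0): 0 <= x <= min(6/1, 7/3) => x in {0, ..., 2}.
Enumerate feasible integer points row by row (the coefficient of y is 8 > 0, so for each x the largest feasible y gives the best value):
  x = 0: y <= min((6 - 1*0)/3, (7 - 3*0)/2) => y in {0, ..., 2}; best 2*0 + 8*2 = 16
  x = 1: y <= min((6 - 1*1)/3, (7 - 3*1)/2) => y in {0, ..., 1}; best 2*1 + 8*1 = 10
  x = 2: y <= min((6 - 1*2)/3, (7 - 3*2)/2) => y in {0}; best 2*2 + 8*0 = 4
The maximum 2x + 8y = 16 is achieved at x = 0, y = 2.
Check: 1*0 + 3*2 = 6 <= 6 and 3*0 + 2*2 = 4 <= 7.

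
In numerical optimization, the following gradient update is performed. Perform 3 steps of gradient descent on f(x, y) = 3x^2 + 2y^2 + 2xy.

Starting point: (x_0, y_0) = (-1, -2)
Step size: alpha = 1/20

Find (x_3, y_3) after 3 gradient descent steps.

f(x,y) = 3x^2 + 2y^2 + 2xy
grad_x = 6x + 2y, grad_y = 4y + 2x
Step 1: grad = (-10, -10), (-1/2, -3/2)
Step 2: grad = (-6, -7), (-1/5, -23/20)
Step 3: grad = (-7/2, -5), (-1/40, -9/10)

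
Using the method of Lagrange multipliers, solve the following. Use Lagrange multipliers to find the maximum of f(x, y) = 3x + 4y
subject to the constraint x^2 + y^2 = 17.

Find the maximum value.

Set up Lagrange conditions: grad f = lambda * grad g
  3 = 2*lambda*x
  4 = 2*lambda*y
From these: x/y = 3/4, so x = 3t, y = 4t for some t.
Substitute into constraint: (3t)^2 + (4t)^2 = 17
  t^2 * 25 = 17
  t = sqrt(17/25)
Maximum = 3*x + 4*y = (3^2 + 4^2)*t = 25 * sqrt(17/25) = sqrt(425)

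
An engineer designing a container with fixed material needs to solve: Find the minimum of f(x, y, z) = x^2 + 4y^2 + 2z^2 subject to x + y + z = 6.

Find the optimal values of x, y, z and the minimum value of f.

Using Lagrange multipliers on f = x^2 + 4y^2 + 2z^2 with constraint x + y + z = 6:
Conditions: 2*1*x = lambda, 2*4*y = lambda, 2*2*z = lambda
So x = lambda/2, y = lambda/8, z = lambda/4
Substituting into constraint: lambda * (7/8) = 6
lambda = 48/7
x = 24/7, y = 6/7, z = 12/7
Minimum value = 144/7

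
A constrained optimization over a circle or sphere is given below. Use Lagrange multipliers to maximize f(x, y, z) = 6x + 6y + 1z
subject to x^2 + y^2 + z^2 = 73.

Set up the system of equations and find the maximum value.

Lagrange conditions: 6 = 2*lambda*x, 6 = 2*lambda*y, 1 = 2*lambda*z
So x:6 = y:6 = z:1, i.e. x = 6t, y = 6t, z = 1t
Constraint: t^2*(6^2 + 6^2 + 1^2) = 73
  t^2 * 73 = 73  =>  t = sqrt(1)
Maximum = 6*6t + 6*6t + 1*1t = 73*sqrt(1) = 73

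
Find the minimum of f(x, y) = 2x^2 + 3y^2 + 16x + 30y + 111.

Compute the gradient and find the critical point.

f(x,y) = 2x^2 + 3y^2 + 16x + 30y + 111
df/dx = 4x + (16) = 0  =>  x = -4
df/dy = 6y + (30) = 0  =>  y = -5
f(-4, -5) = 2*(-4)^2 + 3*(-5)^2 + 16*(-4) + 30*(-5) + 111 = 4
Hessian is diagonal with entries 4, 6 > 0, so this is a minimum.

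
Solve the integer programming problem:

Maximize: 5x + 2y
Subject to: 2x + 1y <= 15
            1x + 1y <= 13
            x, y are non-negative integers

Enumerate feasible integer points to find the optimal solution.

Constraint 1: 2x + 1y <= 15
Constraint 2: 1x + 1y <= 13
Feasible x range (need y >= 0): 0 <= x <= min(15/2, 13/1) => x in {0, ..., 7}.
Enumerate feasible integer points row by row (the coefficient of y is 2 > 0, so for each x the largest feasible y gives the best value):
  x = 0: y <= min((15 - 2*0)/1, (13 - 1*0)/1) => y in {0, ..., 13}; best 5*0 + 2*13 = 26
  x = 1: y <= min((15 - 2*1)/1, (13 - 1*1)/1) => y in {0, ..., 12}; best 5*1 + 2*12 = 29
  x = 2: y <= min((15 - 2*2)/1, (13 - 1*2)/1) => y in {0, ..., 11}; best 5*2 + 2*11 = 32
  x = 3: y <= min((15 - 2*3)/1, (13 - 1*3)/1) => y in {0, ..., 9}; best 5*3 + 2*9 = 33
  x = 4: y <= min((15 - 2*4)/1, (13 - 1*4)/1) => y in {0, ..., 7}; best 5*4 + 2*7 = 34
  x = 5: y <= min((15 - 2*5)/1, (13 - 1*5)/1) => y in {0, ..., 5}; best 5*5 + 2*5 = 35
  x = 6: y <= min((15 - 2*6)/1, (13 - 1*6)/1) => y in {0, ..., 3}; best 5*6 + 2*3 = 36
  x = 7: y <= min((15 - 2*7)/1, (13 - 1*7)/1) => y in {0, ..., 1}; best 5*7 + 2*1 = 37
The maximum 5x + 2y = 37 is achieved at x = 7, y = 1.
Check: 2*7 + 1*1 = 15 <= 15 and 1*7 + 1*1 = 8 <= 13.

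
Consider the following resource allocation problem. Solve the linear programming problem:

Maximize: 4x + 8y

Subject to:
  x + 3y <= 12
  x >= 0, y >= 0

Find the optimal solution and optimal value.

The feasible region has vertices at [(0, 0), (12, 0), (0, 4)].
Checking objective 4x + 8y at each vertex:
  (0, 0): 4*0 + 8*0 = 0
  (12, 0): 4*12 + 8*0 = 48
  (0, 4): 4*0 + 8*4 = 32
Maximum is 48 at (12, 0).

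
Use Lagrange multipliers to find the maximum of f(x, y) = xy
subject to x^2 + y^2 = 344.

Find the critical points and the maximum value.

Lagrange conditions: y = 2*lambda*x and x = 2*lambda*y
If x = 0 then y = 0, violating the constraint, so x, y != 0.
Dividing: y/x = x/y => x^2 = y^2 => y = x or y = -x
Constraint: 2x^2 = 344 => x^2 = 172 => x = +/-sqrt(172)
Critical points: (sqrt(172), sqrt(172)), (-sqrt(172), -sqrt(172)), (sqrt(172), -sqrt(172)), (-sqrt(172), sqrt(172))
  y = x:  xy = x^2 = 172  at (sqrt(172), sqrt(172)) and (-sqrt(172), -sqrt(172))
  y = -x: xy = -x^2 = -172 at (sqrt(172), -sqrt(172)) and (-sqrt(172), sqrt(172))
Maximum xy = 172 at (sqrt(172), sqrt(172)) and (-sqrt(172), -sqrt(172))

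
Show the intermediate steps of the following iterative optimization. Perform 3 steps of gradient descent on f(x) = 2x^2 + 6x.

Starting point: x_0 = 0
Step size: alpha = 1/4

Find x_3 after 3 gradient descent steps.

f(x) = 2x^2 + 6x, f'(x) = 4x + (6)
Step 1: f'(0) = 6, x_1 = 0 - 1/4 * 6 = -3/2
Step 2: f'(-3/2) = 0, x_2 = -3/2 - 1/4 * 0 = -3/2
Step 3: f'(-3/2) = 0, x_3 = -3/2 - 1/4 * 0 = -3/2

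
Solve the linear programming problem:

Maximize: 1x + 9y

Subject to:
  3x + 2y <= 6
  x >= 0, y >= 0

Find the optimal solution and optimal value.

The feasible region has vertices at [(0, 0), (2, 0), (0, 3)].
Checking objective 1x + 9y at each vertex:
  (0, 0): 1*0 + 9*0 = 0
  (2, 0): 1*2 + 9*0 = 2
  (0, 3): 1*0 + 9*3 = 27
Maximum is 27 at (0, 3).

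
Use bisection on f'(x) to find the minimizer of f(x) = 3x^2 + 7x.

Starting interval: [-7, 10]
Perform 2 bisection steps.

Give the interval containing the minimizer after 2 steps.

Finding critical point of f(x) = 3x^2 + 7x using bisection on f'(x) = 6x + 7.
f'(x) = 0 when x = -7/6.
Starting interval: [-7, 10]
Step 1: mid = 3/2, f'(mid) = 16, new interval = [-7, 3/2]
Step 2: mid = -11/4, f'(mid) = -19/2, new interval = [-11/4, 3/2]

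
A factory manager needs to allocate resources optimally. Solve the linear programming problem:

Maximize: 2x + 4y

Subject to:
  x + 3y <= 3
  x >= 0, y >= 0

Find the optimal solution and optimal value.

The feasible region has vertices at [(0, 0), (3, 0), (0, 1)].
Checking objective 2x + 4y at each vertex:
  (0, 0): 2*0 + 4*0 = 0
  (3, 0): 2*3 + 4*0 = 6
  (0, 1): 2*0 + 4*1 = 4
Maximum is 6 at (3, 0).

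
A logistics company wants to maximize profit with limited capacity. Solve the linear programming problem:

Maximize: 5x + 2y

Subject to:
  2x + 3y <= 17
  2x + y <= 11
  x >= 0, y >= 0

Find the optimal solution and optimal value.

Feasible vertices: (0, 0), (0, 17/3), (4, 3), (11/2, 0)
Objective 5x + 2y at each:
  (0, 0): 0
  (0, 17/3): 34/3
  (4, 3): 26
  (11/2, 0): 55/2
Maximum is 55/2 at (11/2, 0).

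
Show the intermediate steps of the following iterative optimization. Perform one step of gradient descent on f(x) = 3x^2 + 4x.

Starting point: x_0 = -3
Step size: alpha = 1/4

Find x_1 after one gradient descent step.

f(x) = 3x^2 + 4x
f'(x) = 6x + 4
f'(-3) = 6*-3 + (4) = -14
x_1 = x_0 - alpha * f'(x_0) = -3 - 1/4 * -14 = 1/2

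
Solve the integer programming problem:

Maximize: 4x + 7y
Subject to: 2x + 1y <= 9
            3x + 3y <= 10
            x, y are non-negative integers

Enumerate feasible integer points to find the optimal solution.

Constraint 1: 2x + 1y <= 9
Constraint 2: 3x + 3y <= 10
Feasible x range (need y >= 0): 0 <= x <= min(9/2, 10/3) => x in {0, ..., 3}.
Enumerate feasible integer points row by row (the coefficient of y is 7 > 0, so for each x the largest feasible y gives the best value):
  x = 0: y <= min((9 - 2*0)/1, (10 - 3*0)/3) => y in {0, ..., 3}; best 4*0 + 7*3 = 21
  x = 1: y <= min((9 - 2*1)/1, (10 - 3*1)/3) => y in {0, ..., 2}; best 4*1 + 7*2 = 18
  x = 2: y <= min((9 - 2*2)/1, (10 - 3*2)/3) => y in {0, ..., 1}; best 4*2 + 7*1 = 15
  x = 3: y <= min((9 - 2*3)/1, (10 - 3*3)/3) => y in {0}; best 4*3 + 7*0 = 12
The maximum 4x + 7y = 21 is achieved at x = 0, y = 3.
Check: 2*0 + 1*3 = 3 <= 9 and 3*0 + 3*3 = 9 <= 10.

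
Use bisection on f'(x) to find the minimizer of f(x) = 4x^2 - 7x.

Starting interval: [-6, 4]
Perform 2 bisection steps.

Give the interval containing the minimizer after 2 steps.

Finding critical point of f(x) = 4x^2 - 7x using bisection on f'(x) = 8x + -7.
f'(x) = 0 when x = 7/8.
Starting interval: [-6, 4]
Step 1: mid = -1, f'(mid) = -15, new interval = [-1, 4]
Step 2: mid = 3/2, f'(mid) = 5, new interval = [-1, 3/2]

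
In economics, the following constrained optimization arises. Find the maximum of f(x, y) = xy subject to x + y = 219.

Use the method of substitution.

Substitute y = 219 - x into f(x,y) = xy:
g(x) = x(219 - x) = 219x - x^2
g'(x) = 219 - 2x = 0  =>  x = 219/2
y = 219 - 219/2 = 219/2
Maximum value = (219/2) * (219/2) = 47961/4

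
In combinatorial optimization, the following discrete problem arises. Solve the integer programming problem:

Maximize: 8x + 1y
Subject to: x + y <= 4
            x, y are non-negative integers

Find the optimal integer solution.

Objective: 8x + 1y, constraint: x + y <= 4
Coefficient of x is 8 >= coefficient of y is 1, so allocate the entire budget to x.
Optimal: x = 4, y = 0, value = 32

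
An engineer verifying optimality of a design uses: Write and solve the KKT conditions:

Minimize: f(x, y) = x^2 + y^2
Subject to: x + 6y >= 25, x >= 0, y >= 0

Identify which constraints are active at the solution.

KKT conditions for min x^2 + y^2 s.t. 1x + 6y >= 25, x >= 0, y >= 0:
Stationarity: 2x = mu*1 + mu_x, 2y = mu*6 + mu_y, with mu, mu_x, mu_y >= 0
Complementary slackness: mu*(x + 6y - 25) = 0, mu_x*x = 0, mu_y*y = 0
(0, 0) is infeasible (1*0 + 6*0 < 25), so if mu = 0 stationarity would force x = mu_x/2 >= 0, y = mu_y/2 >= 0 with mu_x*x = mu_y*y = 0, i.e. x = y = 0: contradiction. Hence mu > 0 and x + 6y = 25 is active.
Try x > 0, y > 0 (so mu_x = mu_y = 0): x = 1*mu/2, y = 6*mu/2
Substitute: 1*(1*mu/2) + 6*(6*mu/2) = 25
  mu*37/2 = 25 => mu = 50/37
x* = 25/37 > 0, y* = 150/37 > 0, consistent with mu_x = mu_y = 0.
f is convex and the constraints are linear, so this KKT point is the global minimum.
f* = 625/37
Active constraints: x + 6y >= 25 (holds with equality, mu = 50/37 > 0); x >= 0 and y >= 0 are inactive (mu_x = mu_y = 0).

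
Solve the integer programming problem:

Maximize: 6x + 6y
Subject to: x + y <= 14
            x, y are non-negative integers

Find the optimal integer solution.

Objective: 6x + 6y, constraint: x + y <= 14
Coefficient of x is 6 >= coefficient of y is 6, so allocate the entire budget to x.
Optimal: x = 14, y = 0, value = 84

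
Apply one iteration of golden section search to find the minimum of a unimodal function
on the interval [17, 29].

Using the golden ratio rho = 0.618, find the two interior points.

Golden section search on [17, 29].
Golden ratio rho = 0.618 (approx).
Interior points:
  x_1 = 17 + (1-0.618)*12 = 21.5840
  x_2 = 17 + 0.618*12 = 24.4160
Compare f(x_1) and f(x_2) to determine which subinterval to keep.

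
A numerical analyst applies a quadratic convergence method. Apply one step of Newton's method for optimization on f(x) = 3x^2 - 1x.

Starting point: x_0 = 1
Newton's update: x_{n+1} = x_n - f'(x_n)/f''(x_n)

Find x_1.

f(x) = 3x^2 - 1x
f'(x) = 6x + (-1), f''(x) = 6
Newton step: x_1 = x_0 - f'(x_0)/f''(x_0)
f'(1) = 5
x_1 = 1 - 5/6 = 1/6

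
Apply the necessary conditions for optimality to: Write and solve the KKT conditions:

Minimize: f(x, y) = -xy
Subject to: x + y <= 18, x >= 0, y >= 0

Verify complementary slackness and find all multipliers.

Problem: min -xy s.t. x + y <= 18 (multiplier lambda), x >= 0 (mu_x), y >= 0 (mu_y)
KKT stationarity: -y + lambda - mu_x = 0, -x + lambda - mu_y = 0, with lambda, mu_x, mu_y >= 0
Complementary slackness: lambda*(x + y - 18) = 0, mu_x*x = 0, mu_y*y = 0
If lambda = 0: y = -mu_x <= 0 and x = -mu_y <= 0 force x = y = 0 with f = 0; but x = y = 9 is feasible with f = -81 < 0, so this is not the minimum. Hence lambda > 0 and x + y = 18.
Try x > 0, y > 0 (so mu_x = mu_y = 0): y = lambda, x = lambda => x = y = lambda
x + y = 18 => 2*lambda = 18 => lambda = 9
x* = y* = 9 > 0, consistent with mu_x = mu_y = 0.
(Any feasible point with x = 0 or y = 0 has f = 0 > -81, so the minimum is not on those boundaries.)
min(-xy) = -81 (i.e. max xy = 81)
Multipliers: lambda = 9, mu_x = 0, mu_y = 0
Complementary slackness: lambda*(x + y - 18) = 9*(9 + 9 - 18) = 0, mu_x*x = 0*9 = 0, mu_y*y = 0*9 = 0. Satisfied.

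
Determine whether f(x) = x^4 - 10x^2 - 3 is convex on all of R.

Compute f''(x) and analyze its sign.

f(x) = x^4 - 10x^2 - 3
f'(x) = 4x^3 + -20x
f''(x) = 12x^2 + -20
f''(0) = -20 < 0, so not convex near x = 0
Therefore, f is not globally convex on R.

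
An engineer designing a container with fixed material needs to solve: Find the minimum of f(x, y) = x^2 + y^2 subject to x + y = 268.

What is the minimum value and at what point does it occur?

Substitute y = 268 - x into f(x,y) = x^2 + y^2:
g(x) = x^2 + (268 - x)^2 = 2x^2 - 536x + 71824
g'(x) = 4x - 536 = 0  =>  x = 134
y = 268 - 134 = 134
Minimum value = 134^2 + 134^2 = 35912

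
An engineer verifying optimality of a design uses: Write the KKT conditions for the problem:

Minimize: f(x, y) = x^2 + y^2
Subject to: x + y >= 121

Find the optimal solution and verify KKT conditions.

KKT conditions for min x^2 + y^2 s.t. x + y >= 121:
Stationarity: 2x = mu, 2y = mu
So x = y = mu/2.
Complementary slackness: mu*(x + y - 121) = 0
Primal feasibility: x + y >= 121; dual feasibility: mu >= 0
If mu = 0 then x = y = 0, but 0 + 0 < 121 is infeasible, so the constraint is active.
Constraint active: x + y = 2*(mu/2) = 121 => mu = 121
x = y = 121/2, f = 14641/2
Verify: stationarity 2*(121/2) = 121 = mu; primal 121/2 + 121/2 = 121 >= 121; dual mu = 121 >= 0; complementary slackness 121*(121 - 121) = 0. All KKT conditions hold.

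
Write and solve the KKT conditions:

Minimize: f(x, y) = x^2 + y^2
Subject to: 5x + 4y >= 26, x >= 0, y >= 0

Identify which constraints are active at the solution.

KKT conditions for min x^2 + y^2 s.t. 5x + 4y >= 26, x >= 0, y >= 0:
Stationarity: 2x = mu*5 + mu_x, 2y = mu*4 + mu_y, with mu, mu_x, mu_y >= 0
Complementary slackness: mu*(5x + 4y - 26) = 0, mu_x*x = 0, mu_y*y = 0
(0, 0) is infeasible (5*0 + 4*0 < 26), so if mu = 0 stationarity would force x = mu_x/2 >= 0, y = mu_y/2 >= 0 with mu_x*x = mu_y*y = 0, i.e. x = y = 0: contradiction. Hence mu > 0 and 5x + 4y = 26 is active.
Try x > 0, y > 0 (so mu_x = mu_y = 0): x = 5*mu/2, y = 4*mu/2
Substitute: 5*(5*mu/2) + 4*(4*mu/2) = 26
  mu*41/2 = 26 => mu = 52/41
x* = 130/41 > 0, y* = 104/41 > 0, consistent with mu_x = mu_y = 0.
f is convex and the constraints are linear, so this KKT point is the global minimum.
f* = 676/41
Active constraints: 5x + 4y >= 26 (holds with equality, mu = 52/41 > 0); x >= 0 and y >= 0 are inactive (mu_x = mu_y = 0).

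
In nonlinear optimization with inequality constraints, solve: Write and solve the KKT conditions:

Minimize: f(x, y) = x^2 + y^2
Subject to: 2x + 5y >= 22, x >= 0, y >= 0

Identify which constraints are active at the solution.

KKT conditions for min x^2 + y^2 s.t. 2x + 5y >= 22, x >= 0, y >= 0:
Stationarity: 2x = mu*2 + mu_x, 2y = mu*5 + mu_y, with mu, mu_x, mu_y >= 0
Complementary slackness: mu*(2x + 5y - 22) = 0, mu_x*x = 0, mu_y*y = 0
(0, 0) is infeasible (2*0 + 5*0 < 22), so if mu = 0 stationarity would force x = mu_x/2 >= 0, y = mu_y/2 >= 0 with mu_x*x = mu_y*y = 0, i.e. x = y = 0: contradiction. Hence mu > 0 and 2x + 5y = 22 is active.
Try x > 0, y > 0 (so mu_x = mu_y = 0): x = 2*mu/2, y = 5*mu/2
Substitute: 2*(2*mu/2) + 5*(5*mu/2) = 22
  mu*29/2 = 22 => mu = 44/29
x* = 44/29 > 0, y* = 110/29 > 0, consistent with mu_x = mu_y = 0.
f is convex and the constraints are linear, so this KKT point is the global minimum.
f* = 484/29
Active constraints: 2x + 5y >= 22 (holds with equality, mu = 44/29 > 0); x >= 0 and y >= 0 are inactive (mu_x = mu_y = 0).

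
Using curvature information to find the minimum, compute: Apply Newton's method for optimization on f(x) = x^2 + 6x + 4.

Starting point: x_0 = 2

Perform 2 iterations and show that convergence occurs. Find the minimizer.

f(x) = x^2 + 6x + 4, f'(x) = 2x + (6), f''(x) = 2
Step 1: f'(2) = 10, x_1 = 2 - 10/2 = -3
Step 2: f'(-3) = 0, x_2 = -3 (converged)
Newton's method converges in 1 step for quadratics.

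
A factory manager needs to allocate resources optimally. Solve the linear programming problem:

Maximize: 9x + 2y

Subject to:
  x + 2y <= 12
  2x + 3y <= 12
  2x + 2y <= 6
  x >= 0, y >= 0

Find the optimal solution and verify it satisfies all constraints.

Feasible vertices: (0, 0), (0, 3), (3, 0)
Objective 9x + 2y at each vertex:
  (0, 0): 0
  (0, 3): 6
  (3, 0): 27
Maximum is 27 at (3, 0).
Verify constraints at (x, y) = (3, 0):
  1*3 + 2*0 = 3 <= 12
  2*3 + 3*0 = 6 <= 12
  2*3 + 2*0 = 6 <= 6 (active)
  x = 3 >= 0, y = 0 >= 0. All constraints satisfied.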